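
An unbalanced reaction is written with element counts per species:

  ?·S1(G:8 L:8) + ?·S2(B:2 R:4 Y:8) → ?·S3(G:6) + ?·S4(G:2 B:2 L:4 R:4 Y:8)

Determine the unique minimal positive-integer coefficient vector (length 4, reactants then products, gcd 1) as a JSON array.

G: 3·8+6·0 = 24 | 2·6+6·2 = 24
B: 3·0+6·2 = 12 | 2·0+6·2 = 12
L: 3·8+6·0 = 24 | 2·0+6·4 = 24
R: 3·0+6·4 = 24 | 2·0+6·4 = 24
Y: 3·0+6·8 = 48 | 2·0+6·8 = 48
gcd(3,6,2,6) = 1

Coefficients: [3, 6, 2, 6]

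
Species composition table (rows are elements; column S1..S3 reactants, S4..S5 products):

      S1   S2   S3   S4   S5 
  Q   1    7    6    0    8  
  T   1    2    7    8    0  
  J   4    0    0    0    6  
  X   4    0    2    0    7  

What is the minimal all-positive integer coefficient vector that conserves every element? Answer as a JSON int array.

Q: 6·1+2·7+2·6 = 32 | 3·0+4·8 = 32
T: 6·1+2·2+2·7 = 24 | 3·8+4·0 = 24
J: 6·4+2·0+2·0 = 24 | 3·0+4·6 = 24
X: 6·4+2·0+2·2 = 28 | 3·0+4·7 = 28
gcd(6,2,2,3,4) = 1

Coefficients: [6, 2, 2, 3, 4]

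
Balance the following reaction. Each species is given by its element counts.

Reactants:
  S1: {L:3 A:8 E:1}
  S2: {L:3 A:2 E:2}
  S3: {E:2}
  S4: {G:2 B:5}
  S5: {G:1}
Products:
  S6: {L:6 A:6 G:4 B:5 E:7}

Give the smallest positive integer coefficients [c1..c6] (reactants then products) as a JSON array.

Coefficients: [1, 5, 5, 3, 6, 3]

L: 1·3+5·3+5·0+3·0+6·0 = 18 | 3·6 = 18
A: 1·8+5·2+5·0+3·0+6·0 = 18 | 3·6 = 18
G: 1·0+5·0+5·0+3·2+6·1 = 12 | 3·4 = 12
B: 1·0+5·0+5·0+3·5+6·0 = 15 | 3·5 = 15
E: 1·1+5·2+5·2+3·0+6·0 = 21 | 3·7 = 21
gcd(1,5,5,3,6,3) = 1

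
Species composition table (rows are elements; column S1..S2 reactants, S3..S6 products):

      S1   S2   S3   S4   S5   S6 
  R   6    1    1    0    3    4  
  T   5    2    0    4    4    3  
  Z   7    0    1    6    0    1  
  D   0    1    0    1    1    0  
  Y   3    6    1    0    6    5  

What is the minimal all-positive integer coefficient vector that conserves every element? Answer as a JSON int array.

Coefficients: [3, 3, 6, 2, 1, 3]

R: 3·6+3·1 = 21 | 6·1+2·0+1·3+3·4 = 21
T: 3·5+3·2 = 21 | 6·0+2·4+1·4+3·3 = 21
Z: 3·7+3·0 = 21 | 6·1+2·6+1·0+3·1 = 21
D: 3·0+3·1 = 3 | 6·0+2·1+1·1+3·0 = 3
Y: 3·3+3·6 = 27 | 6·1+2·0+1·6+3·5 = 27
gcd(3,3,6,2,1,3) = 1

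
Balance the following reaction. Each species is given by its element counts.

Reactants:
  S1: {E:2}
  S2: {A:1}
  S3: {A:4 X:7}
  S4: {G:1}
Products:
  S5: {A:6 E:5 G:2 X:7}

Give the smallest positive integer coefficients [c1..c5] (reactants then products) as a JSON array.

Coefficients: [5, 4, 2, 4, 2]

A: 5·0+4·1+2·4+4·0 = 12 | 2·6 = 12
E: 5·2+4·0+2·0+4·0 = 10 | 2·5 = 10
G: 5·0+4·0+2·0+4·1 = 4 | 2·2 = 4
X: 5·0+4·0+2·7+4·0 = 14 | 2·7 = 14
gcd(5,4,2,4,2) = 1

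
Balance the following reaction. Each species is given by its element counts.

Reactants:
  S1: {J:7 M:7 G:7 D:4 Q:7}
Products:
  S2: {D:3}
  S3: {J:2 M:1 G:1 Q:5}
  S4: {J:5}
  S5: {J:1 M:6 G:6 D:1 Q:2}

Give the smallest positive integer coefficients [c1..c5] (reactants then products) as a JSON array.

J: 5·7 = 35 | 5·0+5·2+4·5+5·1 = 35
M: 5·7 = 35 | 5·0+5·1+4·0+5·6 = 35
G: 5·7 = 35 | 5·0+5·1+4·0+5·6 = 35
D: 5·4 = 20 | 5·3+5·0+4·0+5·1 = 20
Q: 5·7 = 35 | 5·0+5·5+4·0+5·2 = 35
gcd(5,5,5,4,5) = 1

Coefficients: [5, 5, 5, 4, 5]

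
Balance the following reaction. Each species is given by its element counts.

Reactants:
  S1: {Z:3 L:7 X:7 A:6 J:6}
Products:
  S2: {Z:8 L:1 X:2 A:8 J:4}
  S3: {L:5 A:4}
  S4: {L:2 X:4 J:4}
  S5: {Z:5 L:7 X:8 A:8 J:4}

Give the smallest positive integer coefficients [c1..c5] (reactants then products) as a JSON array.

Z: 6·3 = 18 | 1·8+3·0+6·0+2·5 = 18
L: 6·7 = 42 | 1·1+3·5+6·2+2·7 = 42
X: 6·7 = 42 | 1·2+3·0+6·4+2·8 = 42
A: 6·6 = 36 | 1·8+3·4+6·0+2·8 = 36
J: 6·6 = 36 | 1·4+3·0+6·4+2·4 = 36
gcd(6,1,3,6,2) = 1

Coefficients: [6, 1, 3, 6, 2]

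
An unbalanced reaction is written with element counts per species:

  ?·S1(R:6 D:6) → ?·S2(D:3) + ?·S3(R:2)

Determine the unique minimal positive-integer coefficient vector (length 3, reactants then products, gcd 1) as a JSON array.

R: 1·6 = 6 | 2·0+3·2 = 6
D: 1·6 = 6 | 2·3+3·0 = 6
gcd(1,2,3) = 1

Coefficients: [1, 2, 3]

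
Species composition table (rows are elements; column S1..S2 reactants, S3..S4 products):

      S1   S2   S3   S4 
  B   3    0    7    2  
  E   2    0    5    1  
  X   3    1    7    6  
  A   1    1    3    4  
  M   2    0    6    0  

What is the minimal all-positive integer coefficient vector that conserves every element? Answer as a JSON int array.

Coefficients: [3, 4, 1, 1]

B: 3·3+4·0 = 9 | 1·7+1·2 = 9
E: 3·2+4·0 = 6 | 1·5+1·1 = 6
X: 3·3+4·1 = 13 | 1·7+1·6 = 13
A: 3·1+4·1 = 7 | 1·3+1·4 = 7
M: 3·2+4·0 = 6 | 1·6+1·0 = 6
gcd(3,4,1,1) = 1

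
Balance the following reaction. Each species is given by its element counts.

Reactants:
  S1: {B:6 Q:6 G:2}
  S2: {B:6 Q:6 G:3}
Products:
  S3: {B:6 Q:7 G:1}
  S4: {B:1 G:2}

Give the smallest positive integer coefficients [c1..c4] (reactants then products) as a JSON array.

B: 3·6+4·6 = 42 | 6·6+6·1 = 42
Q: 3·6+4·6 = 42 | 6·7+6·0 = 42
G: 3·2+4·3 = 18 | 6·1+6·2 = 18
gcd(3,4,6,6) = 1

Coefficients: [3, 4, 6, 6]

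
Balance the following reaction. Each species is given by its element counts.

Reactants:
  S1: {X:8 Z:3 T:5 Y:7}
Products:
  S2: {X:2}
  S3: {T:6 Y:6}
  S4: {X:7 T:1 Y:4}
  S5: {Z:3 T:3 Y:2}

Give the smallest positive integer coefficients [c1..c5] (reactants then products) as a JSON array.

Coefficients: [6, 3, 1, 6, 6]

X: 6·8 = 48 | 3·2+1·0+6·7+6·0 = 48
Z: 6·3 = 18 | 3·0+1·0+6·0+6·3 = 18
T: 6·5 = 30 | 3·0+1·6+6·1+6·3 = 30
Y: 6·7 = 42 | 3·0+1·6+6·4+6·2 = 42
gcd(6,3,1,6,6) = 1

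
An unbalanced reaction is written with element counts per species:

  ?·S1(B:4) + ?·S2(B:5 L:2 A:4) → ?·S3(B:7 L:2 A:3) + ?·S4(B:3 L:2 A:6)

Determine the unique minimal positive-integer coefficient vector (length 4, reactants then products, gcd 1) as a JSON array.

B: 1·4+6·5 = 34 | 4·7+2·3 = 34
L: 1·0+6·2 = 12 | 4·2+2·2 = 12
A: 1·0+6·4 = 24 | 4·3+2·6 = 24
gcd(1,6,4,2) = 1

Coefficients: [1, 6, 4, 2]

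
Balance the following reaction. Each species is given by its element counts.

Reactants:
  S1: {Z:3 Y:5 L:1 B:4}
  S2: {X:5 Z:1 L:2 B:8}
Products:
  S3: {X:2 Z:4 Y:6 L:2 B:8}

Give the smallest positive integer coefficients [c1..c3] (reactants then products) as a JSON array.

Coefficients: [6, 2, 5]

X: 6·0+2·5 = 10 | 5·2 = 10
Z: 6·3+2·1 = 20 | 5·4 = 20
Y: 6·5+2·0 = 30 | 5·6 = 30
L: 6·1+2·2 = 10 | 5·2 = 10
B: 6·4+2·8 = 40 | 5·8 = 40
gcd(6,2,5) = 1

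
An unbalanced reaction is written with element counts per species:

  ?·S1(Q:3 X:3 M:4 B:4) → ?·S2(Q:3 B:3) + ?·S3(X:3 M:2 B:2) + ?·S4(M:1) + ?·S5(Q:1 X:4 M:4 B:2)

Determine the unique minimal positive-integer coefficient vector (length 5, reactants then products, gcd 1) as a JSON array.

Q: 5·3 = 15 | 4·3+1·0+6·0+3·1 = 15
X: 5·3 = 15 | 4·0+1·3+6·0+3·4 = 15
M: 5·4 = 20 | 4·0+1·2+6·1+3·4 = 20
B: 5·4 = 20 | 4·3+1·2+6·0+3·2 = 20
gcd(5,4,1,6,3) = 1

Coefficients: [5, 4, 1, 6, 3]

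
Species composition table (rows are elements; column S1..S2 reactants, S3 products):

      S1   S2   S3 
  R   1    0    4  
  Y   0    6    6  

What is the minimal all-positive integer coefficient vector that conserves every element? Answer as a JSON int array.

R: 4·1+1·0 = 4 | 1·4 = 4
Y: 4·0+1·6 = 6 | 1·6 = 6
gcd(4,1,1) = 1

Coefficients: [4, 1, 1]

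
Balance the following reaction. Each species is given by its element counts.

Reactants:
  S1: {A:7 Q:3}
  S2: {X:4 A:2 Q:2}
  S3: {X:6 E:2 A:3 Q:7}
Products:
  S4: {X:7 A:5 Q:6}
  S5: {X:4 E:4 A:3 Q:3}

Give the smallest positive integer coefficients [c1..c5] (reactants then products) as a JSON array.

X: 1·0+5·4+2·6 = 32 | 4·7+1·4 = 32
E: 1·0+5·0+2·2 = 4 | 4·0+1·4 = 4
A: 1·7+5·2+2·3 = 23 | 4·5+1·3 = 23
Q: 1·3+5·2+2·7 = 27 | 4·6+1·3 = 27
gcd(1,5,2,4,1) = 1

Coefficients: [1, 5, 2, 4, 1]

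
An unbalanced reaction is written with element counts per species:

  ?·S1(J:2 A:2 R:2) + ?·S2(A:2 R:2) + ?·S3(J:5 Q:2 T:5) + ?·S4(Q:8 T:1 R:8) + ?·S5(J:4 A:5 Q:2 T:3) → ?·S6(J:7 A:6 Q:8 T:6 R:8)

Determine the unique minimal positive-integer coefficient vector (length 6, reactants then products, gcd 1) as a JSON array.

J: 3·2+5·0+4·5+4·0+4·4 = 42 | 6·7 = 42
A: 3·2+5·2+4·0+4·0+4·5 = 36 | 6·6 = 36
Q: 3·0+5·0+4·2+4·8+4·2 = 48 | 6·8 = 48
T: 3·0+5·0+4·5+4·1+4·3 = 36 | 6·6 = 36
R: 3·2+5·2+4·0+4·8+4·0 = 48 | 6·8 = 48
gcd(3,5,4,4,4,6) = 1

Coefficients: [3, 5, 4, 4, 4, 6]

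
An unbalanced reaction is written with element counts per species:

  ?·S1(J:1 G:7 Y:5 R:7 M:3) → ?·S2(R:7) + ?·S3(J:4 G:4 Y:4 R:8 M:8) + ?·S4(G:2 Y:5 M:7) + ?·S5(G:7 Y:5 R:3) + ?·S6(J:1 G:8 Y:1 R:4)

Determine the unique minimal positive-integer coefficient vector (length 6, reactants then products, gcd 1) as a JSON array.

Coefficients: [5, 2, 1, 1, 3, 1]

J: 5·1 = 5 | 2·0+1·4+1·0+3·0+1·1 = 5
G: 5·7 = 35 | 2·0+1·4+1·2+3·7+1·8 = 35
Y: 5·5 = 25 | 2·0+1·4+1·5+3·5+1·1 = 25
R: 5·7 = 35 | 2·7+1·8+1·0+3·3+1·4 = 35
M: 5·3 = 15 | 2·0+1·8+1·7+3·0+1·0 = 15
gcd(5,2,1,1,3,1) = 1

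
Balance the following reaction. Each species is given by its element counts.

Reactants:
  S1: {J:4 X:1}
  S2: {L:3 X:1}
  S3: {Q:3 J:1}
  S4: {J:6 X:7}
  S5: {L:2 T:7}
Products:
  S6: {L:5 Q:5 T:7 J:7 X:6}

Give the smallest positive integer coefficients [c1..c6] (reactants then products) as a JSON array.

Coefficients: [1, 3, 5, 2, 3, 3]

L: 1·0+3·3+5·0+2·0+3·2 = 15 | 3·5 = 15
Q: 1·0+3·0+5·3+2·0+3·0 = 15 | 3·5 = 15
T: 1·0+3·0+5·0+2·0+3·7 = 21 | 3·7 = 21
J: 1·4+3·0+5·1+2·6+3·0 = 21 | 3·7 = 21
X: 1·1+3·1+5·0+2·7+3·0 = 18 | 3·6 = 18
gcd(1,3,5,2,3,3) = 1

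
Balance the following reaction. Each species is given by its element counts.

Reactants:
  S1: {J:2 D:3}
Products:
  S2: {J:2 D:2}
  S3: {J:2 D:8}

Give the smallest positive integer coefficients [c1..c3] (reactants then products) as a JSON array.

Coefficients: [6, 5, 1]

J: 6·2 = 12 | 5·2+1·2 = 12
D: 6·3 = 18 | 5·2+1·8 = 18
gcd(6,5,1) = 1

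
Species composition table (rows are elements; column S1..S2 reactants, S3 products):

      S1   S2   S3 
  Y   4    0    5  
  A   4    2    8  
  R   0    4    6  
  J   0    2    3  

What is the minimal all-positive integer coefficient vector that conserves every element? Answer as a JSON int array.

Coefficients: [5, 6, 4]

Y: 5·4+6·0 = 20 | 4·5 = 20
A: 5·4+6·2 = 32 | 4·8 = 32
R: 5·0+6·4 = 24 | 4·6 = 24
J: 5·0+6·2 = 12 | 4·3 = 12
gcd(5,6,4) = 1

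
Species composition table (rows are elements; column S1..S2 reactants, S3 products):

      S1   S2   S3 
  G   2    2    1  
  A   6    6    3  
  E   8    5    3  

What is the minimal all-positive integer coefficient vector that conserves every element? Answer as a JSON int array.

G: 1·2+2·2 = 6 | 6·1 = 6
A: 1·6+2·6 = 18 | 6·3 = 18
E: 1·8+2·5 = 18 | 6·3 = 18
gcd(1,2,6) = 1

Coefficients: [1, 2, 6]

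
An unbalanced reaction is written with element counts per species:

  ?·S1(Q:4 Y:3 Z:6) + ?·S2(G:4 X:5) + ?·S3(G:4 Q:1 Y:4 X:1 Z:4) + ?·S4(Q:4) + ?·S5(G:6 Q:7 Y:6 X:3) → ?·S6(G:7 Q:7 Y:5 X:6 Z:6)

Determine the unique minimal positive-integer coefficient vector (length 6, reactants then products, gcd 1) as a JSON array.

Coefficients: [4, 6, 3, 4, 1, 6]

G: 4·0+6·4+3·4+4·0+1·6 = 42 | 6·7 = 42
Q: 4·4+6·0+3·1+4·4+1·7 = 42 | 6·7 = 42
Y: 4·3+6·0+3·4+4·0+1·6 = 30 | 6·5 = 30
X: 4·0+6·5+3·1+4·0+1·3 = 36 | 6·6 = 36
Z: 4·6+6·0+3·4+4·0+1·0 = 36 | 6·6 = 36
gcd(4,6,3,4,1,6) = 1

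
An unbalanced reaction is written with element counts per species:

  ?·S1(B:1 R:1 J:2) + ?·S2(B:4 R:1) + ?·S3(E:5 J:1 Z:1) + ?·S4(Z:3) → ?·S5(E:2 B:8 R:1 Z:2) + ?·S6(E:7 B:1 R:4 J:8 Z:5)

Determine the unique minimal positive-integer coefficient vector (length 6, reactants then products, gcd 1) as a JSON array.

Coefficients: [6, 5, 4, 4, 3, 2]

E: 6·0+5·0+4·5+4·0 = 20 | 3·2+2·7 = 20
B: 6·1+5·4+4·0+4·0 = 26 | 3·8+2·1 = 26
R: 6·1+5·1+4·0+4·0 = 11 | 3·1+2·4 = 11
J: 6·2+5·0+4·1+4·0 = 16 | 3·0+2·8 = 16
Z: 6·0+5·0+4·1+4·3 = 16 | 3·2+2·5 = 16
gcd(6,5,4,4,3,2) = 1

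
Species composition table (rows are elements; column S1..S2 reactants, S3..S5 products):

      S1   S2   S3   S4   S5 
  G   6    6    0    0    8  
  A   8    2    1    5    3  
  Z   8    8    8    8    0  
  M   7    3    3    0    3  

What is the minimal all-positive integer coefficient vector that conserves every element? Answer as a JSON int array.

Coefficients: [3, 5, 6, 2, 6]

G: 3·6+5·6 = 48 | 6·0+2·0+6·8 = 48
A: 3·8+5·2 = 34 | 6·1+2·5+6·3 = 34
Z: 3·8+5·8 = 64 | 6·8+2·8+6·0 = 64
M: 3·7+5·3 = 36 | 6·3+2·0+6·3 = 36
gcd(3,5,6,2,6) = 1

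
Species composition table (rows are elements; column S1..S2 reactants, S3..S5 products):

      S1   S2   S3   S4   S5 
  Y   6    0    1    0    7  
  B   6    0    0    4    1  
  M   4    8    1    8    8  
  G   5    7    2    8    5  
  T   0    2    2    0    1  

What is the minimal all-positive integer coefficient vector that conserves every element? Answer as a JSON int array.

Y: 3·6+5·0 = 18 | 4·1+4·0+2·7 = 18
B: 3·6+5·0 = 18 | 4·0+4·4+2·1 = 18
M: 3·4+5·8 = 52 | 4·1+4·8+2·8 = 52
G: 3·5+5·7 = 50 | 4·2+4·8+2·5 = 50
T: 3·0+5·2 = 10 | 4·2+4·0+2·1 = 10
gcd(3,5,4,4,2) = 1

Coefficients: [3, 5, 4, 4, 2]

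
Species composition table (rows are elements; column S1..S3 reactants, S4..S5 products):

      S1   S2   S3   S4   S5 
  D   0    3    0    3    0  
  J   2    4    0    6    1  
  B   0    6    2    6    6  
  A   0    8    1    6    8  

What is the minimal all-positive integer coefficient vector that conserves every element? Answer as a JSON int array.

D: 6·0+5·3+6·0 = 15 | 5·3+2·0 = 15
J: 6·2+5·4+6·0 = 32 | 5·6+2·1 = 32
B: 6·0+5·6+6·2 = 42 | 5·6+2·6 = 42
A: 6·0+5·8+6·1 = 46 | 5·6+2·8 = 46
gcd(6,5,6,5,2) = 1

Coefficients: [6, 5, 6, 5, 2]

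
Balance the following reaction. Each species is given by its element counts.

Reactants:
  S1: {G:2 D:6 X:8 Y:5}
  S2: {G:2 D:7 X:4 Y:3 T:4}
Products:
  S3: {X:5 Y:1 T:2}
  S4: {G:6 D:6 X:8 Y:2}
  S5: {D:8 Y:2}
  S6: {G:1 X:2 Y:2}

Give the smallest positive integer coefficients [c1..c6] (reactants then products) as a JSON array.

Coefficients: [4, 2, 4, 1, 4, 6]

G: 4·2+2·2 = 12 | 4·0+1·6+4·0+6·1 = 12
D: 4·6+2·7 = 38 | 4·0+1·6+4·8+6·0 = 38
X: 4·8+2·4 = 40 | 4·5+1·8+4·0+6·2 = 40
Y: 4·5+2·3 = 26 | 4·1+1·2+4·2+6·2 = 26
T: 4·0+2·4 = 8 | 4·2+1·0+4·0+6·0 = 8
gcd(4,2,4,1,4,6) = 1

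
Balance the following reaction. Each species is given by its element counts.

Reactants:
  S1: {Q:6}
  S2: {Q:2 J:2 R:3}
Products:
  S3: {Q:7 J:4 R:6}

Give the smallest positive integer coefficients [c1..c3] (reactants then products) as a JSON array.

Coefficients: [1, 4, 2]

Q: 1·6+4·2 = 14 | 2·7 = 14
J: 1·0+4·2 = 8 | 2·4 = 8
R: 1·0+4·3 = 12 | 2·6 = 12
gcd(1,4,2) = 1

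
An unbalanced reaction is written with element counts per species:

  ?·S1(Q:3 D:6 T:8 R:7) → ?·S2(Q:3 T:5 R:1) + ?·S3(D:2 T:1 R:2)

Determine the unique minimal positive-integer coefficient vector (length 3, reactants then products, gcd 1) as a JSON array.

Q: 1·3 = 3 | 1·3+3·0 = 3
D: 1·6 = 6 | 1·0+3·2 = 6
T: 1·8 = 8 | 1·5+3·1 = 8
R: 1·7 = 7 | 1·1+3·2 = 7
gcd(1,1,3) = 1

Coefficients: [1, 1, 3]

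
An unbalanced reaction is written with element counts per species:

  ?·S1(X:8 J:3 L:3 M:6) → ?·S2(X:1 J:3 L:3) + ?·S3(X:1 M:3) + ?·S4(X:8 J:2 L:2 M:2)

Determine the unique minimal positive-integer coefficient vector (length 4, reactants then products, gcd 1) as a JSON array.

Coefficients: [4, 2, 6, 3]

X: 4·8 = 32 | 2·1+6·1+3·8 = 32
J: 4·3 = 12 | 2·3+6·0+3·2 = 12
L: 4·3 = 12 | 2·3+6·0+3·2 = 12
M: 4·6 = 24 | 2·0+6·3+3·2 = 24
gcd(4,2,6,3) = 1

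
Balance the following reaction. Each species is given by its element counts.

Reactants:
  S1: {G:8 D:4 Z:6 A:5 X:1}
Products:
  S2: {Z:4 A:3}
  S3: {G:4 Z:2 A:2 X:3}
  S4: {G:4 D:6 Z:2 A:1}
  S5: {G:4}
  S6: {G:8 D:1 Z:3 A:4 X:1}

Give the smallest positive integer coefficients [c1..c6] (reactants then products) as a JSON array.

Coefficients: [5, 4, 1, 3, 2, 2]

G: 5·8 = 40 | 4·0+1·4+3·4+2·4+2·8 = 40
D: 5·4 = 20 | 4·0+1·0+3·6+2·0+2·1 = 20
Z: 5·6 = 30 | 4·4+1·2+3·2+2·0+2·3 = 30
A: 5·5 = 25 | 4·3+1·2+3·1+2·0+2·4 = 25
X: 5·1 = 5 | 4·0+1·3+3·0+2·0+2·1 = 5
gcd(5,4,1,3,2,2) = 1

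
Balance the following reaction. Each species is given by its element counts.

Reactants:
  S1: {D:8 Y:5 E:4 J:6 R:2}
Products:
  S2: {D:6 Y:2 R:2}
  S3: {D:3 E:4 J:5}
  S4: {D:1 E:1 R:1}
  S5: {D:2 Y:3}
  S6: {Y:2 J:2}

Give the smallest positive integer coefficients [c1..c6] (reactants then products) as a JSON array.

D: 5·8 = 40 | 3·6+4·3+4·1+3·2+5·0 = 40
Y: 5·5 = 25 | 3·2+4·0+4·0+3·3+5·2 = 25
E: 5·4 = 20 | 3·0+4·4+4·1+3·0+5·0 = 20
J: 5·6 = 30 | 3·0+4·5+4·0+3·0+5·2 = 30
R: 5·2 = 10 | 3·2+4·0+4·1+3·0+5·0 = 10
gcd(5,3,4,4,3,5) = 1

Coefficients: [5, 3, 4, 4, 3, 5]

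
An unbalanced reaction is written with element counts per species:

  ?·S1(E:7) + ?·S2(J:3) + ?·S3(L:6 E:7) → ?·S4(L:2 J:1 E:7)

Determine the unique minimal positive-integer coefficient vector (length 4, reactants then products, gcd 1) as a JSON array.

Coefficients: [2, 1, 1, 3]

L: 2·0+1·0+1·6 = 6 | 3·2 = 6
J: 2·0+1·3+1·0 = 3 | 3·1 = 3
E: 2·7+1·0+1·7 = 21 | 3·7 = 21
gcd(2,1,1,3) = 1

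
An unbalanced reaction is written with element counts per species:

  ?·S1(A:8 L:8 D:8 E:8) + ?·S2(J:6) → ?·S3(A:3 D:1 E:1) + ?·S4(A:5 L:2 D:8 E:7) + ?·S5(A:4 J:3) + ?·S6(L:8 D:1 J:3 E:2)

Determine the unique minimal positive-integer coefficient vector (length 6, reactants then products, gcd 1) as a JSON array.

Coefficients: [5, 3, 4, 4, 2, 4]

A: 5·8+3·0 = 40 | 4·3+4·5+2·4+4·0 = 40
L: 5·8+3·0 = 40 | 4·0+4·2+2·0+4·8 = 40
D: 5·8+3·0 = 40 | 4·1+4·8+2·0+4·1 = 40
J: 5·0+3·6 = 18 | 4·0+4·0+2·3+4·3 = 18
E: 5·8+3·0 = 40 | 4·1+4·7+2·0+4·2 = 40
gcd(5,3,4,4,2,4) = 1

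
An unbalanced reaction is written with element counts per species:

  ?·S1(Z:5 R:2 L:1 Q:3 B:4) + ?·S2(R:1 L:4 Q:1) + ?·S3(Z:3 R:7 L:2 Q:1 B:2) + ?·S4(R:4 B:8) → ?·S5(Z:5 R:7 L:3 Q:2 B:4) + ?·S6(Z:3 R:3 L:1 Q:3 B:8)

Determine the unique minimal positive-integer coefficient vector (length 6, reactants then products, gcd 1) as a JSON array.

Coefficients: [6, 2, 4, 3, 6, 4]

Z: 6·5+2·0+4·3+3·0 = 42 | 6·5+4·3 = 42
R: 6·2+2·1+4·7+3·4 = 54 | 6·7+4·3 = 54
L: 6·1+2·4+4·2+3·0 = 22 | 6·3+4·1 = 22
Q: 6·3+2·1+4·1+3·0 = 24 | 6·2+4·3 = 24
B: 6·4+2·0+4·2+3·8 = 56 | 6·4+4·8 = 56
gcd(6,2,4,3,6,4) = 1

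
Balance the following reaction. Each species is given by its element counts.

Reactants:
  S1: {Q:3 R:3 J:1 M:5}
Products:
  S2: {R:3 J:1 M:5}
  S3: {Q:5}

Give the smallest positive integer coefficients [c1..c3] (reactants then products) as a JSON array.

Coefficients: [5, 5, 3]

Q: 5·3 = 15 | 5·0+3·5 = 15
R: 5·3 = 15 | 5·3+3·0 = 15
J: 5·1 = 5 | 5·1+3·0 = 5
M: 5·5 = 25 | 5·5+3·0 = 25
gcd(5,5,3) = 1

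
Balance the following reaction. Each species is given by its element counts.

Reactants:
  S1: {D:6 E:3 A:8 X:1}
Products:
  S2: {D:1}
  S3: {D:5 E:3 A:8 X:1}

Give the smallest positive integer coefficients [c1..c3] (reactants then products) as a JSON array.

D: 1·6 = 6 | 1·1+1·5 = 6
E: 1·3 = 3 | 1·0+1·3 = 3
A: 1·8 = 8 | 1·0+1·8 = 8
X: 1·1 = 1 | 1·0+1·1 = 1
gcd(1,1,1) = 1

Coefficients: [1, 1, 1]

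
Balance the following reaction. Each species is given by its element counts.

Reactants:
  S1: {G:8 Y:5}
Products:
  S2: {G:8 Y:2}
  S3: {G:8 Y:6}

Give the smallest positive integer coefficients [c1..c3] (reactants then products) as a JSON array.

G: 4·8 = 32 | 1·8+3·8 = 32
Y: 4·5 = 20 | 1·2+3·6 = 20
gcd(4,1,3) = 1

Coefficients: [4, 1, 3]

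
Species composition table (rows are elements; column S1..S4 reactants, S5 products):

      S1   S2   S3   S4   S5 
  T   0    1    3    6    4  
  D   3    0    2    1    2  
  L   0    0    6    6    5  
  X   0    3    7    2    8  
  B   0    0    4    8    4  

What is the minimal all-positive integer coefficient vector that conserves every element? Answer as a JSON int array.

Coefficients: [1, 6, 4, 1, 6]

T: 1·0+6·1+4·3+1·6 = 24 | 6·4 = 24
D: 1·3+6·0+4·2+1·1 = 12 | 6·2 = 12
L: 1·0+6·0+4·6+1·6 = 30 | 6·5 = 30
X: 1·0+6·3+4·7+1·2 = 48 | 6·8 = 48
B: 1·0+6·0+4·4+1·8 = 24 | 6·4 = 24
gcd(1,6,4,1,6) = 1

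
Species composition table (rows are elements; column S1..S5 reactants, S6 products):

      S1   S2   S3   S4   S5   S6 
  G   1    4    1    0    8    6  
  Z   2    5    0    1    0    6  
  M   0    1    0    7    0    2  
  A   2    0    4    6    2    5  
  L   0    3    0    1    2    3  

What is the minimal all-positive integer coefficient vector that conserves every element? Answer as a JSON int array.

Coefficients: [5, 5, 3, 1, 1, 6]

G: 5·1+5·4+3·1+1·0+1·8 = 36 | 6·6 = 36
Z: 5·2+5·5+3·0+1·1+1·0 = 36 | 6·6 = 36
M: 5·0+5·1+3·0+1·7+1·0 = 12 | 6·2 = 12
A: 5·2+5·0+3·4+1·6+1·2 = 30 | 6·5 = 30
L: 5·0+5·3+3·0+1·1+1·2 = 18 | 6·3 = 18
gcd(5,5,3,1,1,6) = 1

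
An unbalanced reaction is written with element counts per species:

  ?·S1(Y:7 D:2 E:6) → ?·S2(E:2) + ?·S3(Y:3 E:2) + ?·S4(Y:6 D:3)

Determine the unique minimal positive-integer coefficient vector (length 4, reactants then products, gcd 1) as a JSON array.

Coefficients: [3, 6, 3, 2]

Y: 3·7 = 21 | 6·0+3·3+2·6 = 21
D: 3·2 = 6 | 6·0+3·0+2·3 = 6
E: 3·6 = 18 | 6·2+3·2+2·0 = 18
gcd(3,6,3,2) = 1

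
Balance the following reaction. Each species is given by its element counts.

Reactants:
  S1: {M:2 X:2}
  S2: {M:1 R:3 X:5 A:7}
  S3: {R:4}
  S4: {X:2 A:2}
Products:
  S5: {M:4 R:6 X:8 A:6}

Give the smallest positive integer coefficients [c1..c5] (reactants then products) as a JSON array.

Coefficients: [5, 2, 3, 2, 3]

M: 5·2+2·1+3·0+2·0 = 12 | 3·4 = 12
R: 5·0+2·3+3·4+2·0 = 18 | 3·6 = 18
X: 5·2+2·5+3·0+2·2 = 24 | 3·8 = 24
A: 5·0+2·7+3·0+2·2 = 18 | 3·6 = 18
gcd(5,2,3,2,3) = 1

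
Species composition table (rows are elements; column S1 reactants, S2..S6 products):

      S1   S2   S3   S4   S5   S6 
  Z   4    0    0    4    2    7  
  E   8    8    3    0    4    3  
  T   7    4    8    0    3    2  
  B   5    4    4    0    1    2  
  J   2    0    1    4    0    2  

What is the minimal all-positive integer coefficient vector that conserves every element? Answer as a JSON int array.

Z: 5·4 = 20 | 3·0+2·0+1·4+1·2+2·7 = 20
E: 5·8 = 40 | 3·8+2·3+1·0+1·4+2·3 = 40
T: 5·7 = 35 | 3·4+2·8+1·0+1·3+2·2 = 35
B: 5·5 = 25 | 3·4+2·4+1·0+1·1+2·2 = 25
J: 5·2 = 10 | 3·0+2·1+1·4+1·0+2·2 = 10
gcd(5,3,2,1,1,2) = 1

Coefficients: [5, 3, 2, 1, 1, 2]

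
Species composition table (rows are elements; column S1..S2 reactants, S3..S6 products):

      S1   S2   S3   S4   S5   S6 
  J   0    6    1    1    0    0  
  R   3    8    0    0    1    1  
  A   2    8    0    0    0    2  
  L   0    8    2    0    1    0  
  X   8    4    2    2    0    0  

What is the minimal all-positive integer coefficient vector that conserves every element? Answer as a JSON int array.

J: 1·0+1·6 = 6 | 1·1+5·1+6·0+5·0 = 6
R: 1·3+1·8 = 11 | 1·0+5·0+6·1+5·1 = 11
A: 1·2+1·8 = 10 | 1·0+5·0+6·0+5·2 = 10
L: 1·0+1·8 = 8 | 1·2+5·0+6·1+5·0 = 8
X: 1·8+1·4 = 12 | 1·2+5·2+6·0+5·0 = 12
gcd(1,1,1,5,6,5) = 1

Coefficients: [1, 1, 1, 5, 6, 5]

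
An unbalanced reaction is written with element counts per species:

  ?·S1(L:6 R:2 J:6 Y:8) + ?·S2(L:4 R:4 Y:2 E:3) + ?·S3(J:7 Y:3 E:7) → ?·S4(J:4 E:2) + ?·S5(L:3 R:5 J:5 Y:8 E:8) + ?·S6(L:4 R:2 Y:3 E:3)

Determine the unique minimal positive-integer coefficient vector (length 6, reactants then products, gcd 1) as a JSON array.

Coefficients: [1, 4, 4, 6, 2, 4]

L: 1·6+4·4+4·0 = 22 | 6·0+2·3+4·4 = 22
R: 1·2+4·4+4·0 = 18 | 6·0+2·5+4·2 = 18
J: 1·6+4·0+4·7 = 34 | 6·4+2·5+4·0 = 34
Y: 1·8+4·2+4·3 = 28 | 6·0+2·8+4·3 = 28
E: 1·0+4·3+4·7 = 40 | 6·2+2·8+4·3 = 40
gcd(1,4,4,6,2,4) = 1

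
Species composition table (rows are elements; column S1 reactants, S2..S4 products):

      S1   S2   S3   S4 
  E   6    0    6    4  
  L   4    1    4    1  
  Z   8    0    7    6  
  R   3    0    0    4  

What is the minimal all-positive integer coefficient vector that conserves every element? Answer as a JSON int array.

Coefficients: [4, 5, 2, 3]

E: 4·6 = 24 | 5·0+2·6+3·4 = 24
L: 4·4 = 16 | 5·1+2·4+3·1 = 16
Z: 4·8 = 32 | 5·0+2·7+3·6 = 32
R: 4·3 = 12 | 5·0+2·0+3·4 = 12
gcd(4,5,2,3) = 1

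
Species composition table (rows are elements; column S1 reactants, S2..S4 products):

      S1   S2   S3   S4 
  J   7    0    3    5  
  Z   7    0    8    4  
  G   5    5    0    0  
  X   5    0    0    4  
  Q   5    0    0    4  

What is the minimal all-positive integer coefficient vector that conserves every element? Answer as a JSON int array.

Coefficients: [4, 4, 1, 5]

J: 4·7 = 28 | 4·0+1·3+5·5 = 28
Z: 4·7 = 28 | 4·0+1·8+5·4 = 28
G: 4·5 = 20 | 4·5+1·0+5·0 = 20
X: 4·5 = 20 | 4·0+1·0+5·4 = 20
Q: 4·5 = 20 | 4·0+1·0+5·4 = 20
gcd(4,4,1,5) = 1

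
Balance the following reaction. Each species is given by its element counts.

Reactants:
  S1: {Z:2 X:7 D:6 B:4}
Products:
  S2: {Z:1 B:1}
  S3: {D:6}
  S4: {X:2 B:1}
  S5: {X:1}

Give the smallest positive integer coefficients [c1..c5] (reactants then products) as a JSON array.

Coefficients: [1, 2, 1, 2, 3]

Z: 1·2 = 2 | 2·1+1·0+2·0+3·0 = 2
X: 1·7 = 7 | 2·0+1·0+2·2+3·1 = 7
D: 1·6 = 6 | 2·0+1·6+2·0+3·0 = 6
B: 1·4 = 4 | 2·1+1·0+2·1+3·0 = 4
gcd(1,2,1,2,3) = 1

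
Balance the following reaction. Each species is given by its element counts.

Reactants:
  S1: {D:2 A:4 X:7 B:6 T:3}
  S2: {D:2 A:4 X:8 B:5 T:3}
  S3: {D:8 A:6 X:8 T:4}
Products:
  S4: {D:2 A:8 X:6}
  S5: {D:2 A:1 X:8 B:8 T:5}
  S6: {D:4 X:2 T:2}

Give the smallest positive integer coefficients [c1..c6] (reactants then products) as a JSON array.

D: 2·2+4·2+2·8 = 28 | 4·2+4·2+3·4 = 28
A: 2·4+4·4+2·6 = 36 | 4·8+4·1+3·0 = 36
X: 2·7+4·8+2·8 = 62 | 4·6+4·8+3·2 = 62
B: 2·6+4·5+2·0 = 32 | 4·0+4·8+3·0 = 32
T: 2·3+4·3+2·4 = 26 | 4·0+4·5+3·2 = 26
gcd(2,4,2,4,4,3) = 1

Coefficients: [2, 4, 2, 4, 4, 3]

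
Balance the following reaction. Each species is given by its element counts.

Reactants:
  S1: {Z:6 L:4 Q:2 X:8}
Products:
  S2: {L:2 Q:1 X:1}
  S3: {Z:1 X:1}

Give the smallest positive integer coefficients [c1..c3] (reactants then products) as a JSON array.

Z: 1·6 = 6 | 2·0+6·1 = 6
L: 1·4 = 4 | 2·2+6·0 = 4
Q: 1·2 = 2 | 2·1+6·0 = 2
X: 1·8 = 8 | 2·1+6·1 = 8
gcd(1,2,6) = 1

Coefficients: [1, 2, 6]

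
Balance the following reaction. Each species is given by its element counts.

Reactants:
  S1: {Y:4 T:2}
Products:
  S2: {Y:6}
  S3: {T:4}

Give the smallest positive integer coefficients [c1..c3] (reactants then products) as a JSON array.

Coefficients: [6, 4, 3]

Y: 6·4 = 24 | 4·6+3·0 = 24
T: 6·2 = 12 | 4·0+3·4 = 12
gcd(6,4,3) = 1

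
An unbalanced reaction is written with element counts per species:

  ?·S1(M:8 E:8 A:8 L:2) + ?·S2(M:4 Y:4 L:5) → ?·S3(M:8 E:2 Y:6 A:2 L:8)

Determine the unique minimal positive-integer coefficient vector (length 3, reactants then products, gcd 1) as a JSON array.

M: 1·8+6·4 = 32 | 4·8 = 32
E: 1·8+6·0 = 8 | 4·2 = 8
Y: 1·0+6·4 = 24 | 4·6 = 24
A: 1·8+6·0 = 8 | 4·2 = 8
L: 1·2+6·5 = 32 | 4·8 = 32
gcd(1,6,4) = 1

Coefficients: [1, 6, 4]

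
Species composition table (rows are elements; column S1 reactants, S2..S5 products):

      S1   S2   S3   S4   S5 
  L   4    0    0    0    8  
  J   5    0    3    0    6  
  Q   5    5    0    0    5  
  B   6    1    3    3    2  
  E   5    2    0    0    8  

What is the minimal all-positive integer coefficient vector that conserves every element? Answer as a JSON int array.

L: 6·4 = 24 | 3·0+4·0+5·0+3·8 = 24
J: 6·5 = 30 | 3·0+4·3+5·0+3·6 = 30
Q: 6·5 = 30 | 3·5+4·0+5·0+3·5 = 30
B: 6·6 = 36 | 3·1+4·3+5·3+3·2 = 36
E: 6·5 = 30 | 3·2+4·0+5·0+3·8 = 30
gcd(6,3,4,5,3) = 1

Coefficients: [6, 3, 4, 5, 3]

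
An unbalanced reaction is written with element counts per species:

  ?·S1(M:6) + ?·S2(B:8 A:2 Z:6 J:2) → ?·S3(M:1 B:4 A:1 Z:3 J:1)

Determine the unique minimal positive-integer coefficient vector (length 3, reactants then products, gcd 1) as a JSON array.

Coefficients: [1, 3, 6]

M: 1·6+3·0 = 6 | 6·1 = 6
B: 1·0+3·8 = 24 | 6·4 = 24
A: 1·0+3·2 = 6 | 6·1 = 6
Z: 1·0+3·6 = 18 | 6·3 = 18
J: 1·0+3·2 = 6 | 6·1 = 6
gcd(1,3,6) = 1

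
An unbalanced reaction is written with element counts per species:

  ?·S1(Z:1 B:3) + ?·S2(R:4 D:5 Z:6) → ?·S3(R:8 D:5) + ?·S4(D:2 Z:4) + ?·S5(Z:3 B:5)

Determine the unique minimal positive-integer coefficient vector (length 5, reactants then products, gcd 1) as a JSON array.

R: 5·0+4·4 = 16 | 2·8+5·0+3·0 = 16
D: 5·0+4·5 = 20 | 2·5+5·2+3·0 = 20
Z: 5·1+4·6 = 29 | 2·0+5·4+3·3 = 29
B: 5·3+4·0 = 15 | 2·0+5·0+3·5 = 15
gcd(5,4,2,5,3) = 1

Coefficients: [5, 4, 2, 5, 3]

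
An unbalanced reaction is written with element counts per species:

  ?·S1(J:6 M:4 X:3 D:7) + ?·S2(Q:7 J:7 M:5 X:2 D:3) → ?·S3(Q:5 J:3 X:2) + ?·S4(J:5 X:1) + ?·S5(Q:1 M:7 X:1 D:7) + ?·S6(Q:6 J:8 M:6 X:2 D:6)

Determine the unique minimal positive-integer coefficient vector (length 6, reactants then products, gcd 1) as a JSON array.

Q: 4·0+6·7 = 42 | 4·5+6·0+4·1+3·6 = 42
J: 4·6+6·7 = 66 | 4·3+6·5+4·0+3·8 = 66
M: 4·4+6·5 = 46 | 4·0+6·0+4·7+3·6 = 46
X: 4·3+6·2 = 24 | 4·2+6·1+4·1+3·2 = 24
D: 4·7+6·3 = 46 | 4·0+6·0+4·7+3·6 = 46
gcd(4,6,4,6,4,3) = 1

Coefficients: [4, 6, 4, 6, 4, 3]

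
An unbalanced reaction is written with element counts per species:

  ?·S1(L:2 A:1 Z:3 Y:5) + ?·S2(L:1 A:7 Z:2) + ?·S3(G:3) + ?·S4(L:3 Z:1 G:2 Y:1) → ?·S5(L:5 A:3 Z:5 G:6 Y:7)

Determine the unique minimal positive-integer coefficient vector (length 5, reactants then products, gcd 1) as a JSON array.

L: 5·2+1·1+6·0+3·3 = 20 | 4·5 = 20
A: 5·1+1·7+6·0+3·0 = 12 | 4·3 = 12
Z: 5·3+1·2+6·0+3·1 = 20 | 4·5 = 20
G: 5·0+1·0+6·3+3·2 = 24 | 4·6 = 24
Y: 5·5+1·0+6·0+3·1 = 28 | 4·7 = 28
gcd(5,1,6,3,4) = 1

Coefficients: [5, 1, 6, 3, 4]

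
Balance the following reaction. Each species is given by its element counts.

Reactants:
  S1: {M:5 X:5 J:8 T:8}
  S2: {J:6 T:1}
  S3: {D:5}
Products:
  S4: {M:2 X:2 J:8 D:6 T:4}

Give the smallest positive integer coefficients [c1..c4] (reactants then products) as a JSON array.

Coefficients: [2, 4, 6, 5]

M: 2·5+4·0+6·0 = 10 | 5·2 = 10
X: 2·5+4·0+6·0 = 10 | 5·2 = 10
J: 2·8+4·6+6·0 = 40 | 5·8 = 40
D: 2·0+4·0+6·5 = 30 | 5·6 = 30
T: 2·8+4·1+6·0 = 20 | 5·4 = 20
gcd(2,4,6,5) = 1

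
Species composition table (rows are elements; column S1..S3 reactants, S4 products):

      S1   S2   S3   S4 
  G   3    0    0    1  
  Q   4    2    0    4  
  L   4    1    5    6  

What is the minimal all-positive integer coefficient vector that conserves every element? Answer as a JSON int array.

Coefficients: [1, 4, 2, 3]

G: 1·3+4·0+2·0 = 3 | 3·1 = 3
Q: 1·4+4·2+2·0 = 12 | 3·4 = 12
L: 1·4+4·1+2·5 = 18 | 3·6 = 18
gcd(1,4,2,3) = 1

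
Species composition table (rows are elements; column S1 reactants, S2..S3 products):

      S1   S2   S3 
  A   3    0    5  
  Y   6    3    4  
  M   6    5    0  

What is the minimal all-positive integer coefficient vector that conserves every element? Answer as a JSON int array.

A: 5·3 = 15 | 6·0+3·5 = 15
Y: 5·6 = 30 | 6·3+3·4 = 30
M: 5·6 = 30 | 6·5+3·0 = 30
gcd(5,6,3) = 1

Coefficients: [5, 6, 3]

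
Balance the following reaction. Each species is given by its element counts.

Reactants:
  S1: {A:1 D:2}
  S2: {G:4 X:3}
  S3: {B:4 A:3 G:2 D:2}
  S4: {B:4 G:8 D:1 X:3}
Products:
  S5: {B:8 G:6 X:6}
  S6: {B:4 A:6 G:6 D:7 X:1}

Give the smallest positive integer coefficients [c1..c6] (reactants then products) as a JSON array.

Coefficients: [6, 2, 4, 1, 1, 3]

B: 6·0+2·0+4·4+1·4 = 20 | 1·8+3·4 = 20
A: 6·1+2·0+4·3+1·0 = 18 | 1·0+3·6 = 18
G: 6·0+2·4+4·2+1·8 = 24 | 1·6+3·6 = 24
D: 6·2+2·0+4·2+1·1 = 21 | 1·0+3·7 = 21
X: 6·0+2·3+4·0+1·3 = 9 | 1·6+3·1 = 9
gcd(6,2,4,1,1,3) = 1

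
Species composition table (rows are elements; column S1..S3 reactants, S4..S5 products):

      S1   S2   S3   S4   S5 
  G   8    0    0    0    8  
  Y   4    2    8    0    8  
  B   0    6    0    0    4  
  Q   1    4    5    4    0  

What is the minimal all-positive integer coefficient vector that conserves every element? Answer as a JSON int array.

Coefficients: [3, 2, 1, 4, 3]

G: 3·8+2·0+1·0 = 24 | 4·0+3·8 = 24
Y: 3·4+2·2+1·8 = 24 | 4·0+3·8 = 24
B: 3·0+2·6+1·0 = 12 | 4·0+3·4 = 12
Q: 3·1+2·4+1·5 = 16 | 4·4+3·0 = 16
gcd(3,2,1,4,3) = 1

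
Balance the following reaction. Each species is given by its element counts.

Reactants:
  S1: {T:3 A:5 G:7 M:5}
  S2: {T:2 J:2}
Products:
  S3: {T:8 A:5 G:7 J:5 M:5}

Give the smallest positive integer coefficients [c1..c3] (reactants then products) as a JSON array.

T: 2·3+5·2 = 16 | 2·8 = 16
A: 2·5+5·0 = 10 | 2·5 = 10
G: 2·7+5·0 = 14 | 2·7 = 14
J: 2·0+5·2 = 10 | 2·5 = 10
M: 2·5+5·0 = 10 | 2·5 = 10
gcd(2,5,2) = 1

Coefficients: [2, 5, 2]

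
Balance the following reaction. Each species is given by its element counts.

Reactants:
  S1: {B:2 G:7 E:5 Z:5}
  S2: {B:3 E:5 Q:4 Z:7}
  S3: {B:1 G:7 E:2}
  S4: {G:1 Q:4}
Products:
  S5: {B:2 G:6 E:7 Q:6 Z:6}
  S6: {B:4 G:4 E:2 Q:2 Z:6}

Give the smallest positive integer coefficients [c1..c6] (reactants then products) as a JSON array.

Coefficients: [3, 3, 1, 4, 4, 2]

B: 3·2+3·3+1·1+4·0 = 16 | 4·2+2·4 = 16
G: 3·7+3·0+1·7+4·1 = 32 | 4·6+2·4 = 32
E: 3·5+3·5+1·2+4·0 = 32 | 4·7+2·2 = 32
Q: 3·0+3·4+1·0+4·4 = 28 | 4·6+2·2 = 28
Z: 3·5+3·7+1·0+4·0 = 36 | 4·6+2·6 = 36
gcd(3,3,1,4,4,2) = 1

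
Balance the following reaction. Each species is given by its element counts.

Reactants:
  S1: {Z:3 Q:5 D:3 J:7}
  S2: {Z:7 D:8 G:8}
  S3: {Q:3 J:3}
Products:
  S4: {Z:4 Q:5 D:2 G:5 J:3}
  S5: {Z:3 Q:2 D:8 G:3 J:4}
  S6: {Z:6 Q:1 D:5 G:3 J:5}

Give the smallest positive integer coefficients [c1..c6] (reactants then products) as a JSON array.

Z: 1·3+3·7+5·0 = 24 | 3·4+2·3+1·6 = 24
Q: 1·5+3·0+5·3 = 20 | 3·5+2·2+1·1 = 20
D: 1·3+3·8+5·0 = 27 | 3·2+2·8+1·5 = 27
G: 1·0+3·8+5·0 = 24 | 3·5+2·3+1·3 = 24
J: 1·7+3·0+5·3 = 22 | 3·3+2·4+1·5 = 22
gcd(1,3,5,3,2,1) = 1

Coefficients: [1, 3, 5, 3, 2, 1]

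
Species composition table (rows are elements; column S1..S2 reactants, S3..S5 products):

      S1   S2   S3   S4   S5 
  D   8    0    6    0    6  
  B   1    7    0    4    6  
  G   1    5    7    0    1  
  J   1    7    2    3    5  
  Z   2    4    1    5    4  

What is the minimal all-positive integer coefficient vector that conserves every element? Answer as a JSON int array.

D: 6·8+4·0 = 48 | 3·6+1·0+5·6 = 48
B: 6·1+4·7 = 34 | 3·0+1·4+5·6 = 34
G: 6·1+4·5 = 26 | 3·7+1·0+5·1 = 26
J: 6·1+4·7 = 34 | 3·2+1·3+5·5 = 34
Z: 6·2+4·4 = 28 | 3·1+1·5+5·4 = 28
gcd(6,4,3,1,5) = 1

Coefficients: [6, 4, 3, 1, 5]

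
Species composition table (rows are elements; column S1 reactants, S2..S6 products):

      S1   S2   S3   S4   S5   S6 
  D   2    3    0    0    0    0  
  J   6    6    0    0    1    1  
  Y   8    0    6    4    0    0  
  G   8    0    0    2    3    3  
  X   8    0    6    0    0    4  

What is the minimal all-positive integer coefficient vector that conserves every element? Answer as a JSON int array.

Coefficients: [3, 2, 2, 3, 3, 3]

D: 3·2 = 6 | 2·3+2·0+3·0+3·0+3·0 = 6
J: 3·6 = 18 | 2·6+2·0+3·0+3·1+3·1 = 18
Y: 3·8 = 24 | 2·0+2·6+3·4+3·0+3·0 = 24
G: 3·8 = 24 | 2·0+2·0+3·2+3·3+3·3 = 24
X: 3·8 = 24 | 2·0+2·6+3·0+3·0+3·4 = 24
gcd(3,2,2,3,3,3) = 1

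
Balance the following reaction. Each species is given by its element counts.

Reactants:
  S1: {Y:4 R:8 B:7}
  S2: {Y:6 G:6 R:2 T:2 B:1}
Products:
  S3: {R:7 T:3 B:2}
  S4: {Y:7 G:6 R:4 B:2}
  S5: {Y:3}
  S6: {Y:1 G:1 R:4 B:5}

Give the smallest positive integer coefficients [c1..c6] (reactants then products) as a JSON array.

Coefficients: [5, 3, 2, 2, 6, 6]

Y: 5·4+3·6 = 38 | 2·0+2·7+6·3+6·1 = 38
G: 5·0+3·6 = 18 | 2·0+2·6+6·0+6·1 = 18
R: 5·8+3·2 = 46 | 2·7+2·4+6·0+6·4 = 46
T: 5·0+3·2 = 6 | 2·3+2·0+6·0+6·0 = 6
B: 5·7+3·1 = 38 | 2·2+2·2+6·0+6·5 = 38
gcd(5,3,2,2,6,6) = 1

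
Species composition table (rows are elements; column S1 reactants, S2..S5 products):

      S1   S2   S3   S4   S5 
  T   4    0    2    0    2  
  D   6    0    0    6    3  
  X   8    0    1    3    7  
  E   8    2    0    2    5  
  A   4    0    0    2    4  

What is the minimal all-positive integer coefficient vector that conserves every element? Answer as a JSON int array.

Coefficients: [3, 5, 4, 2, 2]

T: 3·4 = 12 | 5·0+4·2+2·0+2·2 = 12
D: 3·6 = 18 | 5·0+4·0+2·6+2·3 = 18
X: 3·8 = 24 | 5·0+4·1+2·3+2·7 = 24
E: 3·8 = 24 | 5·2+4·0+2·2+2·5 = 24
A: 3·4 = 12 | 5·0+4·0+2·2+2·4 = 12
gcd(3,5,4,2,2) = 1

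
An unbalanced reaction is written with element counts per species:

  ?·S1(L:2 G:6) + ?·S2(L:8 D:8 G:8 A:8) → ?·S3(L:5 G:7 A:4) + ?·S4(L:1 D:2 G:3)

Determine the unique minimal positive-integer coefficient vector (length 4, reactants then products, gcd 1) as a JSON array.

L: 3·2+1·8 = 14 | 2·5+4·1 = 14
D: 3·0+1·8 = 8 | 2·0+4·2 = 8
G: 3·6+1·8 = 26 | 2·7+4·3 = 26
A: 3·0+1·8 = 8 | 2·4+4·0 = 8
gcd(3,1,2,4) = 1

Coefficients: [3, 1, 2, 4]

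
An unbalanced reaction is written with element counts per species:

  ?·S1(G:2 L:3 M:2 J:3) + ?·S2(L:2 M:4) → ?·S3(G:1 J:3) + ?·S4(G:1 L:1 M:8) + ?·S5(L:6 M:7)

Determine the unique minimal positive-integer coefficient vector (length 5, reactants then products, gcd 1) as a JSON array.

G: 1·2+5·0 = 2 | 1·1+1·1+2·0 = 2
L: 1·3+5·2 = 13 | 1·0+1·1+2·6 = 13
M: 1·2+5·4 = 22 | 1·0+1·8+2·7 = 22
J: 1·3+5·0 = 3 | 1·3+1·0+2·0 = 3
gcd(1,5,1,1,2) = 1

Coefficients: [1, 5, 1, 1, 2]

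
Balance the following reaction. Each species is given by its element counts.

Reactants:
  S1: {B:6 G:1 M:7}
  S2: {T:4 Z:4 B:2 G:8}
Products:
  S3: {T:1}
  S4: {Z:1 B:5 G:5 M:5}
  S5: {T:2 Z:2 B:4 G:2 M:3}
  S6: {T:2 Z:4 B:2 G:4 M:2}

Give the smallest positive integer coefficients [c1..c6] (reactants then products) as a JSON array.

T: 4·0+3·4 = 12 | 6·1+4·0+2·2+1·2 = 12
Z: 4·0+3·4 = 12 | 6·0+4·1+2·2+1·4 = 12
B: 4·6+3·2 = 30 | 6·0+4·5+2·4+1·2 = 30
G: 4·1+3·8 = 28 | 6·0+4·5+2·2+1·4 = 28
M: 4·7+3·0 = 28 | 6·0+4·5+2·3+1·2 = 28
gcd(4,3,6,4,2,1) = 1

Coefficients: [4, 3, 6, 4, 2, 1]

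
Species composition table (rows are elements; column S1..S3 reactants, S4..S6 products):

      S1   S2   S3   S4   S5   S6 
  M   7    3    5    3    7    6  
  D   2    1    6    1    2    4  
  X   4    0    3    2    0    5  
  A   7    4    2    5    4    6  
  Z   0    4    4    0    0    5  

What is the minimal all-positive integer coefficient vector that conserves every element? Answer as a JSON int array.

Coefficients: [5, 3, 2, 3, 3, 4]

M: 5·7+3·3+2·5 = 54 | 3·3+3·7+4·6 = 54
D: 5·2+3·1+2·6 = 25 | 3·1+3·2+4·4 = 25
X: 5·4+3·0+2·3 = 26 | 3·2+3·0+4·5 = 26
A: 5·7+3·4+2·2 = 51 | 3·5+3·4+4·6 = 51
Z: 5·0+3·4+2·4 = 20 | 3·0+3·0+4·5 = 20
gcd(5,3,2,3,3,4) = 1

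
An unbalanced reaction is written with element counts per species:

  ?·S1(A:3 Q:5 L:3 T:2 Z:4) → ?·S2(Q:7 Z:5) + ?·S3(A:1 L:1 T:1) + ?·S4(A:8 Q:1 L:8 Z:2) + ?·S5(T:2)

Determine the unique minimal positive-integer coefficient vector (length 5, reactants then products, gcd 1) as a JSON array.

Coefficients: [6, 4, 2, 2, 5]

A: 6·3 = 18 | 4·0+2·1+2·8+5·0 = 18
Q: 6·5 = 30 | 4·7+2·0+2·1+5·0 = 30
L: 6·3 = 18 | 4·0+2·1+2·8+5·0 = 18
T: 6·2 = 12 | 4·0+2·1+2·0+5·2 = 12
Z: 6·4 = 24 | 4·5+2·0+2·2+5·0 = 24
gcd(6,4,2,2,5) = 1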